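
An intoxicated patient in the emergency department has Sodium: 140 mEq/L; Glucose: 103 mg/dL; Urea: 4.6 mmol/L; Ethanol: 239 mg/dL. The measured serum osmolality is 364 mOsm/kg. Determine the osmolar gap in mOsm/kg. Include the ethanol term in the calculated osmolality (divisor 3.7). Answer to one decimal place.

9.1 mOsm/kg

Calculated osmolality = 2·Na + glucose/18 + urea + ethanol/3.7
= 2·140 + 103/18 + 4.6 + 239/3.7
= 280 + 5.72 + 4.60 + 64.59
= 354.91 mOsm/kg ≈ 354.9 mOsm/kg
Osmolar gap = measured − calculated = 364 − 354.9 = 9.1 mOsm/kg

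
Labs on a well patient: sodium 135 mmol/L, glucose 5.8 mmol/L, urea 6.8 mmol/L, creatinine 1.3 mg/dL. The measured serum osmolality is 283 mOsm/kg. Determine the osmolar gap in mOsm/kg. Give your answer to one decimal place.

Calculated osmolality = 2·Na + glucose + urea
= 2·135 + 5.8 + 6.8
= 270 + 5.80 + 6.80
= 282.6 mOsm/kg ≈ 282.6 mOsm/kg
Osmolar gap = measured − calculated = 283 − 282.6 = 0.4 mOsm/kg

0.4 mOsm/kg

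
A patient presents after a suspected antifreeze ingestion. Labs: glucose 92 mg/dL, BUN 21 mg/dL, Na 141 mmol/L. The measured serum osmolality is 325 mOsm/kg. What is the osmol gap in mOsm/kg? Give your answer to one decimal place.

Calculated osmolality = 2·Na + glucose/18 + BUN/2.8
= 2·141 + 92/18 + 21/2.8
= 282 + 5.11 + 7.50
= 294.61 mOsm/kg ≈ 294.6 mOsm/kg
Osmolar gap = measured − calculated = 325 − 294.6 = 30.4 mOsm/kg

30.4 mOsm/kg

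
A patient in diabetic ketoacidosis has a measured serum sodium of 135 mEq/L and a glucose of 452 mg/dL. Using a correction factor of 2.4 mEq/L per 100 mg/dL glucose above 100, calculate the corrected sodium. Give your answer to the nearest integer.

143 mEq/L

Corrected Na = measured Na + 2.4 · (glucose − 100)/100
= 135 + 2.4 · (452 − 100)/100
= 135 + 8.4
= 143.4 mEq/L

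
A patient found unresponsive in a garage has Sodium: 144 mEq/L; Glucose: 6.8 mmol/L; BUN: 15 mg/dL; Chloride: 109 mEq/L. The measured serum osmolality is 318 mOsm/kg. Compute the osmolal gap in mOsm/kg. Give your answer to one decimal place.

17.8 mOsm/kg

Calculated osmolality = 2·Na + glucose + BUN/2.8
= 2·144 + 6.8 + 15/2.8
= 288 + 6.80 + 5.36
= 300.16 mOsm/kg ≈ 300.2 mOsm/kg
Osmolar gap = measured − calculated = 318 − 300.2 = 17.8 mOsm/kg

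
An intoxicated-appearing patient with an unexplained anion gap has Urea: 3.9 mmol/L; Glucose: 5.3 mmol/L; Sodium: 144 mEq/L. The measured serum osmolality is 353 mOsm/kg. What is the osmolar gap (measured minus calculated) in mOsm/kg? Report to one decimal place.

Calculated osmolality = 2·Na + glucose + urea
= 2·144 + 5.3 + 3.9
= 288 + 5.30 + 3.90
= 297.2 mOsm/kg ≈ 297.2 mOsm/kg
Osmolar gap = measured − calculated = 353 − 297.2 = 55.8 mOsm/kg

55.8 mOsm/kg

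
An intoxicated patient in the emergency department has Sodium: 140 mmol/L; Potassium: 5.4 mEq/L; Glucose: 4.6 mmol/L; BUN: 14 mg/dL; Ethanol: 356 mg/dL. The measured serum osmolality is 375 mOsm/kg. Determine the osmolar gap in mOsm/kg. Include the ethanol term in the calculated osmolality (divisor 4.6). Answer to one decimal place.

Calculated osmolality = 2·Na + glucose + BUN/2.8 + ethanol/4.6
= 2·140 + 4.6 + 14/2.8 + 356/4.6
= 280 + 4.60 + 5 + 77.39
= 366.99 mOsm/kg ≈ 367.0 mOsm/kg
Osmolar gap = measured − calculated = 375 − 367.0 = 8.0 mOsm/kg

8.0 mOsm/kg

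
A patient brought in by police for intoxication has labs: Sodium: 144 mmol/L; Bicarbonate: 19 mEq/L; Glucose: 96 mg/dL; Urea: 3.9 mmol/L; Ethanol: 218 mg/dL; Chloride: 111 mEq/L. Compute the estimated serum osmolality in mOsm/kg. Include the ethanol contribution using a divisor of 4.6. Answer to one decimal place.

Calculated osmolality = 2·Na + glucose/18 + urea + ethanol/4.6
= 2·144 + 96/18 + 3.9 + 218/4.6
= 288 + 5.33 + 3.90 + 47.39
= 344.62 mOsm/kg

344.6 mOsm/kg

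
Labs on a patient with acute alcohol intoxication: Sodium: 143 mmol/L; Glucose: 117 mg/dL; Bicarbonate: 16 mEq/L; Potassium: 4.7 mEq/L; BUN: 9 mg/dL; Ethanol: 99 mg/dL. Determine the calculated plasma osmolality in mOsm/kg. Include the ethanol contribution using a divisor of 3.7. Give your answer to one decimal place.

Calculated osmolality = 2·Na + glucose/18 + BUN/2.8 + ethanol/3.7
= 2·143 + 117/18 + 9/2.8 + 99/3.7
= 286 + 6.50 + 3.21 + 26.76
= 322.47 mOsm/kg

322.5 mOsm/kg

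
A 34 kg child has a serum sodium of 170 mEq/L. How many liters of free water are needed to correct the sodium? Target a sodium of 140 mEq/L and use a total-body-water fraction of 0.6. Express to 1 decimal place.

TBW = 0.6 · 34 = 20.4 L
Free water deficit = TBW · (Na/140 − 1)
= 20.4 · (170/140 − 1)
= 20.4 · 0.2143
= 4.37 L

4.4 L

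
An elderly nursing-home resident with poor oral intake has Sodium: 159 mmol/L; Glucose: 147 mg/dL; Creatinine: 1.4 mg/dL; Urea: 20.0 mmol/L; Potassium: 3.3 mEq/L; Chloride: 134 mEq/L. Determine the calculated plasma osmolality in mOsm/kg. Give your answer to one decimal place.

Calculated osmolality = 2·Na + glucose/18 + urea
= 2·159 + 147/18 + 20
= 318 + 8.17 + 20
= 346.17 mOsm/kg

346.2 mOsm/kg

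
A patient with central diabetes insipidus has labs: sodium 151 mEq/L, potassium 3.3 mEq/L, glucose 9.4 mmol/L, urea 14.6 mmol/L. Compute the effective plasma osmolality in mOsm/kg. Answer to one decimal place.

311.4 mOsm/kg

Effective osmolality excludes urea (freely permeant across cell membranes):
2·Na + glucose
= 2·151 + 9.4
= 302 + 9.4
= 311.4 mOsm/kg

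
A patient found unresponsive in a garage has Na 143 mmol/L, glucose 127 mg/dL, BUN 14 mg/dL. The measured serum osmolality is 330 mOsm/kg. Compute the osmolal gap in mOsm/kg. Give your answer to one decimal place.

Calculated osmolality = 2·Na + glucose/18 + BUN/2.8
= 2·143 + 127/18 + 14/2.8
= 286 + 7.06 + 5
= 298.06 mOsm/kg ≈ 298.1 mOsm/kg
Osmolar gap = measured − calculated = 330 − 298.1 = 31.9 mOsm/kg

31.9 mOsm/kg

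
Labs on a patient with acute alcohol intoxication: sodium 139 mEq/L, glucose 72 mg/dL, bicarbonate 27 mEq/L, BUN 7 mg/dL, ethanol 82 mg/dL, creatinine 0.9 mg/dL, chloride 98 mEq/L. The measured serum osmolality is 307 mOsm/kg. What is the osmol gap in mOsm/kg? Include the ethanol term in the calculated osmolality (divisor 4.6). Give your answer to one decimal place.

4.7 mOsm/kg

Calculated osmolality = 2·Na + glucose/18 + BUN/2.8 + ethanol/4.6
= 2·139 + 72/18 + 7/2.8 + 82/4.6
= 278 + 4 + 2.50 + 17.83
= 302.33 mOsm/kg ≈ 302.3 mOsm/kg
Osmolar gap = measured − calculated = 307 − 302.3 = 4.7 mOsm/kg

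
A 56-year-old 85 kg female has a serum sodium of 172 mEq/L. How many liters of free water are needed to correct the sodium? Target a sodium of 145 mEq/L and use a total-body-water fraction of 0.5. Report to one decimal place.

TBW = 0.5 · 85 = 42.5 L
Free water deficit = TBW · (Na/145 − 1)
= 42.5 · (172/145 − 1)
= 42.5 · 0.1862
= 7.91 L

7.9 L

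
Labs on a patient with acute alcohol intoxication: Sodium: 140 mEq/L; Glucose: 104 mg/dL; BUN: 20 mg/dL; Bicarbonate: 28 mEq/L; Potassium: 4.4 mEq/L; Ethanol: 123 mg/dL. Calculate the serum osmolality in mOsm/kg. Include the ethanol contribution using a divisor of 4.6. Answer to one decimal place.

Calculated osmolality = 2·Na + glucose/18 + BUN/2.8 + ethanol/4.6
= 2·140 + 104/18 + 20/2.8 + 123/4.6
= 280 + 5.78 + 7.14 + 26.74
= 319.66 mOsm/kg

319.7 mOsm/kg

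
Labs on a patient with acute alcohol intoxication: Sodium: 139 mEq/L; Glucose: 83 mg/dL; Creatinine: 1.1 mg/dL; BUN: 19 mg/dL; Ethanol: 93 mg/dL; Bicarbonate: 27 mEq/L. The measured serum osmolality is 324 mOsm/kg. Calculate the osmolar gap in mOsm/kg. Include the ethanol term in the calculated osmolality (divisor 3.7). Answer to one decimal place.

Calculated osmolality = 2·Na + glucose/18 + BUN/2.8 + ethanol/3.7
= 2·139 + 83/18 + 19/2.8 + 93/3.7
= 278 + 4.61 + 6.79 + 25.14
= 314.54 mOsm/kg ≈ 314.5 mOsm/kg
Osmolar gap = measured − calculated = 324 − 314.5 = 9.5 mOsm/kg

9.5 mOsm/kg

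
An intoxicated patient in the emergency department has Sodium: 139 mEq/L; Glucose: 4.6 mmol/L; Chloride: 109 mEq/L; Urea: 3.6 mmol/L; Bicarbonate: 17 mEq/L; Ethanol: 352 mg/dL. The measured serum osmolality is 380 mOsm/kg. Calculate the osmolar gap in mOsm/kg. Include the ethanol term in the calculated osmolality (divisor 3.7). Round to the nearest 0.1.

Calculated osmolality = 2·Na + glucose + urea + ethanol/3.7
= 2·139 + 4.6 + 3.6 + 352/3.7
= 278 + 4.60 + 3.60 + 95.14
= 381.34 mOsm/kg ≈ 381.3 mOsm/kg
Osmolar gap = measured − calculated = 380 − 381.3 = -1.3 mOsm/kg

-1.3 mOsm/kg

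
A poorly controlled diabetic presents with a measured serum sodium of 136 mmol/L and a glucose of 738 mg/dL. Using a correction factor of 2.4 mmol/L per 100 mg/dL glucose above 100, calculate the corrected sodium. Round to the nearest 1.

151 mmol/L

Corrected Na = measured Na + 2.4 · (glucose − 100)/100
= 136 + 2.4 · (738 − 100)/100
= 136 + 15.3
= 151.3 mmol/L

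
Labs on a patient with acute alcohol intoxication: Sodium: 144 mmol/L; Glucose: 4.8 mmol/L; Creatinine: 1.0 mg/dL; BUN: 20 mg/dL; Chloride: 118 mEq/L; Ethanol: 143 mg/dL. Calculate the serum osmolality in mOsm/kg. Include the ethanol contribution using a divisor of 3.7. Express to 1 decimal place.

Calculated osmolality = 2·Na + glucose + BUN/2.8 + ethanol/3.7
= 2·144 + 4.8 + 20/2.8 + 143/3.7
= 288 + 4.80 + 7.14 + 38.65
= 338.59 mOsm/kg

338.6 mOsm/kg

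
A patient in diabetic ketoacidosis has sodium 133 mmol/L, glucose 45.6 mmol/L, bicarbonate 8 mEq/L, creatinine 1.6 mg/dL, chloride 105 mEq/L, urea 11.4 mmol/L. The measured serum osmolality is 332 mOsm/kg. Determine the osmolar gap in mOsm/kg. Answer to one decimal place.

Calculated osmolality = 2·Na + glucose + urea
= 2·133 + 45.6 + 11.4
= 266 + 45.60 + 11.40
= 323 mOsm/kg ≈ 323.0 mOsm/kg
Osmolar gap = measured − calculated = 332 − 323.0 = 9.0 mOsm/kg

9.0 mOsm/kg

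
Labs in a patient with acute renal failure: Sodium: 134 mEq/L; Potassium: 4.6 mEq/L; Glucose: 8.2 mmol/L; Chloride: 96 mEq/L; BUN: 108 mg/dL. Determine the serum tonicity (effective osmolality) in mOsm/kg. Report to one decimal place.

Effective osmolality excludes urea (freely permeant across cell membranes):
2·Na + glucose
= 2·134 + 8.2
= 268 + 8.2
= 276.2 mOsm/kg

276.2 mOsm/kg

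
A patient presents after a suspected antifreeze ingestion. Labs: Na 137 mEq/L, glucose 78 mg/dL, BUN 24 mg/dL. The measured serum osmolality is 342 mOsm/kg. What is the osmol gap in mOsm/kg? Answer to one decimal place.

55.1 mOsm/kg

Calculated osmolality = 2·Na + glucose/18 + BUN/2.8
= 2·137 + 78/18 + 24/2.8
= 274 + 4.33 + 8.57
= 286.9 mOsm/kg ≈ 286.9 mOsm/kg
Osmolar gap = measured − calculated = 342 − 286.9 = 55.1 mOsm/kg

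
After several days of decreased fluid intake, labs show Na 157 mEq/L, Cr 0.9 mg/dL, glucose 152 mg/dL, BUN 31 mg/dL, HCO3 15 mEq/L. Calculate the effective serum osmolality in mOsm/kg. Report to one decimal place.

Effective osmolality excludes urea (freely permeant across cell membranes):
2·Na + glucose/18
= 2·157 + 152/18
= 314 + 8.44
= 322.44 mOsm/kg

322.4 mOsm/kg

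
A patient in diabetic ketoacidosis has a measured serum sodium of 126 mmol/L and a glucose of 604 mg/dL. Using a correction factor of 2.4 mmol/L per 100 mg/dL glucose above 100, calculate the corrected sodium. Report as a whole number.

138 mmol/L

Corrected Na = measured Na + 2.4 · (glucose − 100)/100
= 126 + 2.4 · (604 − 100)/100
= 126 + 12.1
= 138.1 mmol/L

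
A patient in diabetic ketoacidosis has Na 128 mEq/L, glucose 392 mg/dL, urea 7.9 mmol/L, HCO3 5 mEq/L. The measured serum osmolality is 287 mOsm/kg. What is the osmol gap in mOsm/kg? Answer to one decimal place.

Calculated osmolality = 2·Na + glucose/18 + urea
= 2·128 + 392/18 + 7.9
= 256 + 21.78 + 7.90
= 285.68 mOsm/kg ≈ 285.7 mOsm/kg
Osmolar gap = measured − calculated = 287 − 285.7 = 1.3 mOsm/kg

1.3 mOsm/kg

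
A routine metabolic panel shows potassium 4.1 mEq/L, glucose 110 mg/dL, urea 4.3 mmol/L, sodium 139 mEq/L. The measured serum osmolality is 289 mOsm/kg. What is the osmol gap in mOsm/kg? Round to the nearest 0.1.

0.6 mOsm/kg

Calculated osmolality = 2·Na + glucose/18 + urea
= 2·139 + 110/18 + 4.3
= 278 + 6.11 + 4.30
= 288.41 mOsm/kg ≈ 288.4 mOsm/kg
Osmolar gap = measured − calculated = 289 − 288.4 = 0.6 mOsm/kg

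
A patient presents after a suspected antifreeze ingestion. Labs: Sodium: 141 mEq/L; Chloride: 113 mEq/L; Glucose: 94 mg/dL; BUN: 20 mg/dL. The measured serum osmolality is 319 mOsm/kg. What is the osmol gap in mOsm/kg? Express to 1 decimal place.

Calculated osmolality = 2·Na + glucose/18 + BUN/2.8
= 2·141 + 94/18 + 20/2.8
= 282 + 5.22 + 7.14
= 294.36 mOsm/kg ≈ 294.4 mOsm/kg
Osmolar gap = measured − calculated = 319 − 294.4 = 24.6 mOsm/kg

24.6 mOsm/kg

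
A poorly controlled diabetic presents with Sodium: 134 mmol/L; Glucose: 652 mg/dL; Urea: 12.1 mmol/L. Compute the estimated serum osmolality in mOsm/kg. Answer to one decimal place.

Calculated osmolality = 2·Na + glucose/18 + urea
= 2·134 + 652/18 + 12.1
= 268 + 36.22 + 12.10
= 316.32 mOsm/kg

316.3 mOsm/kg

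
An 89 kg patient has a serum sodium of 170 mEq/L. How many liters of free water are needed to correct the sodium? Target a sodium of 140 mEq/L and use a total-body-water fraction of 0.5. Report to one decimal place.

9.5 L

TBW = 0.5 · 89 = 44.5 L
Free water deficit = TBW · (Na/140 − 1)
= 44.5 · (170/140 − 1)
= 44.5 · 0.2143
= 9.54 L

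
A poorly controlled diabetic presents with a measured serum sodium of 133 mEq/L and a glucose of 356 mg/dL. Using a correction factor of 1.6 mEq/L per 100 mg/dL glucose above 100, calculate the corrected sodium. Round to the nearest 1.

137 mEq/L

Corrected Na = measured Na + 1.6 · (glucose − 100)/100
= 133 + 1.6 · (356 − 100)/100
= 133 + 4.1
= 137.1 mEq/L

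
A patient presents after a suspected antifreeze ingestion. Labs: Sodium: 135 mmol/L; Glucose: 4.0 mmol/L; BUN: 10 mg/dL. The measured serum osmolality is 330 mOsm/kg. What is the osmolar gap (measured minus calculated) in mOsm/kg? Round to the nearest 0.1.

Calculated osmolality = 2·Na + glucose + BUN/2.8
= 2·135 + 4 + 10/2.8
= 270 + 4 + 3.57
= 277.57 mOsm/kg ≈ 277.6 mOsm/kg
Osmolar gap = measured − calculated = 330 − 277.6 = 52.4 mOsm/kg

52.4 mOsm/kg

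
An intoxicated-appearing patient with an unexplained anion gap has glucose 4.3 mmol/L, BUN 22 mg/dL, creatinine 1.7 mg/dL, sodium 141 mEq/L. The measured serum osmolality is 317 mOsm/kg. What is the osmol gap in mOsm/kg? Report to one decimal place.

Calculated osmolality = 2·Na + glucose + BUN/2.8
= 2·141 + 4.3 + 22/2.8
= 282 + 4.30 + 7.86
= 294.16 mOsm/kg ≈ 294.2 mOsm/kg
Osmolar gap = measured − calculated = 317 − 294.2 = 22.8 mOsm/kg

22.8 mOsm/kg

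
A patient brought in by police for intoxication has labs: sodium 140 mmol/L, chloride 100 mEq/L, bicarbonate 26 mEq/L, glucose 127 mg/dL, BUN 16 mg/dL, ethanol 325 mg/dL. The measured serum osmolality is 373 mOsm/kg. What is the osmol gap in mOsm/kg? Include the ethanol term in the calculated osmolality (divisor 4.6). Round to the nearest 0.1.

Calculated osmolality = 2·Na + glucose/18 + BUN/2.8 + ethanol/4.6
= 2·140 + 127/18 + 16/2.8 + 325/4.6
= 280 + 7.06 + 5.71 + 70.65
= 363.42 mOsm/kg ≈ 363.4 mOsm/kg
Osmolar gap = measured − calculated = 373 − 363.4 = 9.6 mOsm/kg

9.6 mOsm/kg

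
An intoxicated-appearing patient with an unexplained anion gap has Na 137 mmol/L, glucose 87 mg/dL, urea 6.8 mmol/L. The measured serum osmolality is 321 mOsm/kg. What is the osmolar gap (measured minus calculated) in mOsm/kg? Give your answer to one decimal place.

Calculated osmolality = 2·Na + glucose/18 + urea
= 2·137 + 87/18 + 6.8
= 274 + 4.83 + 6.80
= 285.63 mOsm/kg ≈ 285.6 mOsm/kg
Osmolar gap = measured − calculated = 321 − 285.6 = 35.4 mOsm/kg

35.4 mOsm/kg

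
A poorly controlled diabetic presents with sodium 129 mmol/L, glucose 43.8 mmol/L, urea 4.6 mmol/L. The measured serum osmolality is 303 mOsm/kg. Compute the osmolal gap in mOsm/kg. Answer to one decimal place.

-3.4 mOsm/kg

Calculated osmolality = 2·Na + glucose + urea
= 2·129 + 43.8 + 4.6
= 258 + 43.80 + 4.60
= 306.4 mOsm/kg ≈ 306.4 mOsm/kg
Osmolar gap = measured − calculated = 303 − 306.4 = -3.4 mOsm/kg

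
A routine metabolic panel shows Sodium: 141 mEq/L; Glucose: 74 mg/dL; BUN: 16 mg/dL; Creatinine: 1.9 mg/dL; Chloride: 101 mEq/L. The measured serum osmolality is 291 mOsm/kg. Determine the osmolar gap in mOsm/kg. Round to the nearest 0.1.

-0.8 mOsm/kg

Calculated osmolality = 2·Na + glucose/18 + BUN/2.8
= 2·141 + 74/18 + 16/2.8
= 282 + 4.11 + 5.71
= 291.82 mOsm/kg ≈ 291.8 mOsm/kg
Osmolar gap = measured − calculated = 291 − 291.8 = -0.8 mOsm/kg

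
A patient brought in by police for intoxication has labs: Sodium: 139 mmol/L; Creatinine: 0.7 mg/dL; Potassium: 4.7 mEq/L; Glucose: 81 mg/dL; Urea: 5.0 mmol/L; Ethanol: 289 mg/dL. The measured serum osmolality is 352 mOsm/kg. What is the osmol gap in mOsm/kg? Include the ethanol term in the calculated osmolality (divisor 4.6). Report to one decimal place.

1.7 mOsm/kg

Calculated osmolality = 2·Na + glucose/18 + urea + ethanol/4.6
= 2·139 + 81/18 + 5 + 289/4.6
= 278 + 4.50 + 5 + 62.83
= 350.33 mOsm/kg ≈ 350.3 mOsm/kg
Osmolar gap = measured − calculated = 352 − 350.3 = 1.7 mOsm/kg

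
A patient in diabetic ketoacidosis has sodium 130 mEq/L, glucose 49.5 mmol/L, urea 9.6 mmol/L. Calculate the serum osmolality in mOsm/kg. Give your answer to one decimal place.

Calculated osmolality = 2·Na + glucose + urea
= 2·130 + 49.5 + 9.6
= 260 + 49.50 + 9.60
= 319.1 mOsm/kg

319.1 mOsm/kg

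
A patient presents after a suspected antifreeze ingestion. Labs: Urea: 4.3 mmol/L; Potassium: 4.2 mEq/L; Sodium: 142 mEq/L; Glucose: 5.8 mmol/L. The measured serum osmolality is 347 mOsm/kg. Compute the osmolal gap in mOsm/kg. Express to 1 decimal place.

52.9 mOsm/kg

Calculated osmolality = 2·Na + glucose + urea
= 2·142 + 5.8 + 4.3
= 284 + 5.80 + 4.30
= 294.1 mOsm/kg ≈ 294.1 mOsm/kg
Osmolar gap = measured − calculated = 347 − 294.1 = 52.9 mOsm/kg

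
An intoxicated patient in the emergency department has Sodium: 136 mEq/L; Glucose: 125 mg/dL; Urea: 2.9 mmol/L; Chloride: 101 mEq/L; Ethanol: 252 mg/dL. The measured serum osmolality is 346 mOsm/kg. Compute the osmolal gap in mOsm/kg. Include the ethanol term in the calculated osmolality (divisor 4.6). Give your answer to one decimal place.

9.4 mOsm/kg

Calculated osmolality = 2·Na + glucose/18 + urea + ethanol/4.6
= 2·136 + 125/18 + 2.9 + 252/4.6
= 272 + 6.94 + 2.90 + 54.78
= 336.62 mOsm/kg ≈ 336.6 mOsm/kg
Osmolar gap = measured − calculated = 346 − 336.6 = 9.4 mOsm/kg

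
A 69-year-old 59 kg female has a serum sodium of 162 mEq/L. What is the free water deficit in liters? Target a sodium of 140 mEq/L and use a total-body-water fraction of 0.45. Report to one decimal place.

TBW = 0.45 · 59 = 26.55 L
Free water deficit = TBW · (Na/140 − 1)
= 26.55 · (162/140 − 1)
= 26.55 · 0.1571
= 4.17 L

4.2 L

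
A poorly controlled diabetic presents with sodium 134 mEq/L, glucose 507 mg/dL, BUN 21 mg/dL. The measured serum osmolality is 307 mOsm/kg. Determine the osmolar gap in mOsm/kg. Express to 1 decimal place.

3.3 mOsm/kg

Calculated osmolality = 2·Na + glucose/18 + BUN/2.8
= 2·134 + 507/18 + 21/2.8
= 268 + 28.17 + 7.50
= 303.67 mOsm/kg ≈ 303.7 mOsm/kg
Osmolar gap = measured − calculated = 307 − 303.7 = 3.3 mOsm/kg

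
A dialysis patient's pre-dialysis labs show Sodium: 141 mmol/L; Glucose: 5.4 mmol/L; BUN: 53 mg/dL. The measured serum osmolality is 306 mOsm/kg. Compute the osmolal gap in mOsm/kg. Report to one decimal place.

Calculated osmolality = 2·Na + glucose + BUN/2.8
= 2·141 + 5.4 + 53/2.8
= 282 + 5.40 + 18.93
= 306.33 mOsm/kg ≈ 306.3 mOsm/kg
Osmolar gap = measured − calculated = 306 − 306.3 = -0.3 mOsm/kg

-0.3 mOsm/kg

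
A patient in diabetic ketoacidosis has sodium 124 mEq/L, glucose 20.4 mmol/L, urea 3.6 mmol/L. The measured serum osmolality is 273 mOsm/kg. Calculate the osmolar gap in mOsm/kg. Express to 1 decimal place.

1.0 mOsm/kg

Calculated osmolality = 2·Na + glucose + urea
= 2·124 + 20.4 + 3.6
= 248 + 20.40 + 3.60
= 272 mOsm/kg ≈ 272.0 mOsm/kg
Osmolar gap = measured − calculated = 273 − 272.0 = 1.0 mOsm/kg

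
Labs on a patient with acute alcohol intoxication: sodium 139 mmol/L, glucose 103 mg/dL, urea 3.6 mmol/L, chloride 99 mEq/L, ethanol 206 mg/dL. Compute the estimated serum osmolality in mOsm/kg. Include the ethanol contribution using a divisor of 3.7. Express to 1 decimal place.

343.0 mOsm/kg

Calculated osmolality = 2·Na + glucose/18 + urea + ethanol/3.7
= 2·139 + 103/18 + 3.6 + 206/3.7
= 278 + 5.72 + 3.60 + 55.68
= 343 mOsm/kg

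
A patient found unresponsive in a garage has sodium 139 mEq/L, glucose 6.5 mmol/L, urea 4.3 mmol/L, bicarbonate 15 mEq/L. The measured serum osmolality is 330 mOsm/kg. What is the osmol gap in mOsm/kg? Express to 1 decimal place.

41.2 mOsm/kg

Calculated osmolality = 2·Na + glucose + urea
= 2·139 + 6.5 + 4.3
= 278 + 6.50 + 4.30
= 288.8 mOsm/kg ≈ 288.8 mOsm/kg
Osmolar gap = measured − calculated = 330 − 288.8 = 41.2 mOsm/kg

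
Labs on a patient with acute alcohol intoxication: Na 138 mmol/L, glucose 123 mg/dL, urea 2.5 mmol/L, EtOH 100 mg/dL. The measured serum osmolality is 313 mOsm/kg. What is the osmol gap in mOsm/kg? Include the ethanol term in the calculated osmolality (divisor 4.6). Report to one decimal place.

5.9 mOsm/kg

Calculated osmolality = 2·Na + glucose/18 + urea + ethanol/4.6
= 2·138 + 123/18 + 2.5 + 100/4.6
= 276 + 6.83 + 2.50 + 21.74
= 307.07 mOsm/kg ≈ 307.1 mOsm/kg
Osmolar gap = measured − calculated = 313 − 307.1 = 5.9 mOsm/kg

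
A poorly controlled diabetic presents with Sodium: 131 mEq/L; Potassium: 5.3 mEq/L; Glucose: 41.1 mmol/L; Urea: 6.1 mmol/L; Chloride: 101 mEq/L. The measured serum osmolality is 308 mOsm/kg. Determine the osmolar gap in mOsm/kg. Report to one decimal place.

-1.2 mOsm/kg

Calculated osmolality = 2·Na + glucose + urea
= 2·131 + 41.1 + 6.1
= 262 + 41.10 + 6.10
= 309.2 mOsm/kg ≈ 309.2 mOsm/kg
Osmolar gap = measured − calculated = 308 − 309.2 = -1.2 mOsm/kg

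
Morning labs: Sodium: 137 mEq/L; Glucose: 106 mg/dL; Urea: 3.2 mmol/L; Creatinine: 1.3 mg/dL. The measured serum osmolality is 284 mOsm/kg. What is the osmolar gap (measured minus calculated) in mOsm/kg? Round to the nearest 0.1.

0.9 mOsm/kg

Calculated osmolality = 2·Na + glucose/18 + urea
= 2·137 + 106/18 + 3.2
= 274 + 5.89 + 3.20
= 283.09 mOsm/kg ≈ 283.1 mOsm/kg
Osmolar gap = measured − calculated = 284 − 283.1 = 0.9 mOsm/kg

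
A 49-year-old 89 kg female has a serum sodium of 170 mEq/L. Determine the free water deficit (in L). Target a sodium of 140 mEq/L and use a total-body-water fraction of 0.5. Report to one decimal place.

TBW = 0.5 · 89 = 44.5 L
Free water deficit = TBW · (Na/140 − 1)
= 44.5 · (170/140 − 1)
= 44.5 · 0.2143
= 9.54 L

9.5 L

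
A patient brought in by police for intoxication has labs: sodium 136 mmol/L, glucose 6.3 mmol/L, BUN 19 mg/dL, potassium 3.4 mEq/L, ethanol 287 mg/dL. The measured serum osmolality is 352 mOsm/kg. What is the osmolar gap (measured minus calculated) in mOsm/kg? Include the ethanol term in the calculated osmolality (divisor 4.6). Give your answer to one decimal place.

Calculated osmolality = 2·Na + glucose + BUN/2.8 + ethanol/4.6
= 2·136 + 6.3 + 19/2.8 + 287/4.6
= 272 + 6.30 + 6.79 + 62.39
= 347.48 mOsm/kg ≈ 347.5 mOsm/kg
Osmolar gap = measured − calculated = 352 − 347.5 = 4.5 mOsm/kg

4.5 mOsm/kg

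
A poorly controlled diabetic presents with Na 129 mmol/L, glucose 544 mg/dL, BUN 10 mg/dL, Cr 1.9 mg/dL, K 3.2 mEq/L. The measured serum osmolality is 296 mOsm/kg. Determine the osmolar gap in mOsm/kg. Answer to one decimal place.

4.2 mOsm/kg

Calculated osmolality = 2·Na + glucose/18 + BUN/2.8
= 2·129 + 544/18 + 10/2.8
= 258 + 30.22 + 3.57
= 291.79 mOsm/kg ≈ 291.8 mOsm/kg
Osmolar gap = measured − calculated = 296 − 291.8 = 4.2 mOsm/kg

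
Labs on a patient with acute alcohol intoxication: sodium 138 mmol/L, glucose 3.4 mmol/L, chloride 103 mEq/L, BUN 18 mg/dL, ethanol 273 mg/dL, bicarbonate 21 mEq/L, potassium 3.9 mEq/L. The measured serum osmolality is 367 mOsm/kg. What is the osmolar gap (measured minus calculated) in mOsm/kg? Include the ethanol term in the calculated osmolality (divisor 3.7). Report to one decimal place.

7.4 mOsm/kg

Calculated osmolality = 2·Na + glucose + BUN/2.8 + ethanol/3.7
= 2·138 + 3.4 + 18/2.8 + 273/3.7
= 276 + 3.40 + 6.43 + 73.78
= 359.61 mOsm/kg ≈ 359.6 mOsm/kg
Osmolar gap = measured − calculated = 367 − 359.6 = 7.4 mOsm/kg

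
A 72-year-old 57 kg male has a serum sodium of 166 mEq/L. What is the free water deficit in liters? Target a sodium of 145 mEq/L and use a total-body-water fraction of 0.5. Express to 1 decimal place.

TBW = 0.5 · 57 = 28.5 L
Free water deficit = TBW · (Na/145 − 1)
= 28.5 · (166/145 − 1)
= 28.5 · 0.1448
= 4.13 L

4.1 L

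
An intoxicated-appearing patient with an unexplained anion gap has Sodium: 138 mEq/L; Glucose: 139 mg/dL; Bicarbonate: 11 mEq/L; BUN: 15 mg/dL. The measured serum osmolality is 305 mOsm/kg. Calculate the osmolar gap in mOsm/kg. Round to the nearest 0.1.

15.9 mOsm/kg

Calculated osmolality = 2·Na + glucose/18 + BUN/2.8
= 2·138 + 139/18 + 15/2.8
= 276 + 7.72 + 5.36
= 289.08 mOsm/kg ≈ 289.1 mOsm/kg
Osmolar gap = measured − calculated = 305 − 289.1 = 15.9 mOsm/kg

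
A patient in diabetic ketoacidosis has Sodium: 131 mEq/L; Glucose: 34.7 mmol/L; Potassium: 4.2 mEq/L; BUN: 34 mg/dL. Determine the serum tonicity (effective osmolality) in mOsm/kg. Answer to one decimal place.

Effective osmolality excludes urea (freely permeant across cell membranes):
2·Na + glucose
= 2·131 + 34.7
= 262 + 34.7
= 296.7 mOsm/kg

296.7 mOsm/kg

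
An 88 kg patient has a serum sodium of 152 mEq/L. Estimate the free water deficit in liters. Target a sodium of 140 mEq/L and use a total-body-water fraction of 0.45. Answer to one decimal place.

TBW = 0.45 · 88 = 39.6 L
Free water deficit = TBW · (Na/140 − 1)
= 39.6 · (152/140 − 1)
= 39.6 · 0.0857
= 3.39 L

3.4 L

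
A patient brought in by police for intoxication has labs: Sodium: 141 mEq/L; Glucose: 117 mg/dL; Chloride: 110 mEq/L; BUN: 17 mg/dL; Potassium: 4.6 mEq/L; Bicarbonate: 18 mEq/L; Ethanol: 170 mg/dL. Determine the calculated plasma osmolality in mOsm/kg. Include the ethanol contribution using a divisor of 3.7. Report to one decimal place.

340.5 mOsm/kg

Calculated osmolality = 2·Na + glucose/18 + BUN/2.8 + ethanol/3.7
= 2·141 + 117/18 + 17/2.8 + 170/3.7
= 282 + 6.50 + 6.07 + 45.95
= 340.52 mOsm/kg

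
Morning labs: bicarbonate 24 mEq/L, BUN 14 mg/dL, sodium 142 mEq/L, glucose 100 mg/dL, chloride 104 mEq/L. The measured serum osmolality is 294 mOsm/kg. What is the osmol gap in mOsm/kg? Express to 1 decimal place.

Calculated osmolality = 2·Na + glucose/18 + BUN/2.8
= 2·142 + 100/18 + 14/2.8
= 284 + 5.56 + 5
= 294.56 mOsm/kg ≈ 294.6 mOsm/kg
Osmolar gap = measured − calculated = 294 − 294.6 = -0.6 mOsm/kg

-0.6 mOsm/kg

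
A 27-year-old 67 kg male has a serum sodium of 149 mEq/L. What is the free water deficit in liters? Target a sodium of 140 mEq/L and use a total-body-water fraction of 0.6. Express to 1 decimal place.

TBW = 0.6 · 67 = 40.2 L
Free water deficit = TBW · (Na/140 − 1)
= 40.2 · (149/140 − 1)
= 40.2 · 0.0643
= 2.58 L

2.6 L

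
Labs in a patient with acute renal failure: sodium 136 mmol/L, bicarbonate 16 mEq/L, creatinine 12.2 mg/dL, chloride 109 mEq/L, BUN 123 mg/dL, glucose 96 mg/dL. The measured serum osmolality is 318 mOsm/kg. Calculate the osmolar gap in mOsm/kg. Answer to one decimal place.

Calculated osmolality = 2·Na + glucose/18 + BUN/2.8
= 2·136 + 96/18 + 123/2.8
= 272 + 5.33 + 43.93
= 321.26 mOsm/kg ≈ 321.3 mOsm/kg
Osmolar gap = measured − calculated = 318 − 321.3 = -3.3 mOsm/kg

-3.3 mOsm/kg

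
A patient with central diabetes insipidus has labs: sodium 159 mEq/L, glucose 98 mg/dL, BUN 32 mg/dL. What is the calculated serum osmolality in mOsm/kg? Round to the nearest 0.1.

334.9 mOsm/kg

Calculated osmolality = 2·Na + glucose/18 + BUN/2.8
= 2·159 + 98/18 + 32/2.8
= 318 + 5.44 + 11.43
= 334.87 mOsm/kg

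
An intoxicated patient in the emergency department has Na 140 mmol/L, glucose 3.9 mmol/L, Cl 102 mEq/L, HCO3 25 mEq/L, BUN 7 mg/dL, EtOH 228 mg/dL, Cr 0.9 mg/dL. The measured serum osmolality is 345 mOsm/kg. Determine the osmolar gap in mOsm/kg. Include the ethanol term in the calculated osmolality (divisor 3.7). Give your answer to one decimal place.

Calculated osmolality = 2·Na + glucose + BUN/2.8 + ethanol/3.7
= 2·140 + 3.9 + 7/2.8 + 228/3.7
= 280 + 3.90 + 2.50 + 61.62
= 348.02 mOsm/kg ≈ 348.0 mOsm/kg
Osmolar gap = measured − calculated = 345 − 348.0 = -3.0 mOsm/kg

-3.0 mOsm/kg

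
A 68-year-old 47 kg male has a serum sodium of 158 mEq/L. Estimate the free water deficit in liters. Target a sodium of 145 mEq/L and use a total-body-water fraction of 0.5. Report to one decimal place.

TBW = 0.5 · 47 = 23.5 L
Free water deficit = TBW · (Na/145 − 1)
= 23.5 · (158/145 − 1)
= 23.5 · 0.0897
= 2.11 L

2.1 L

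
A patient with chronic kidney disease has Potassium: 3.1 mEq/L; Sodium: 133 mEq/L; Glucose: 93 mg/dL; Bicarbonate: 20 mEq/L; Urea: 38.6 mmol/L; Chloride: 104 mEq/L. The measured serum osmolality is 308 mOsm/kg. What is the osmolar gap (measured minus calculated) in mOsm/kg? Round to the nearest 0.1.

-1.8 mOsm/kg

Calculated osmolality = 2·Na + glucose/18 + urea
= 2·133 + 93/18 + 38.6
= 266 + 5.17 + 38.60
= 309.77 mOsm/kg ≈ 309.8 mOsm/kg
Osmolar gap = measured − calculated = 308 − 309.8 = -1.8 mOsm/kg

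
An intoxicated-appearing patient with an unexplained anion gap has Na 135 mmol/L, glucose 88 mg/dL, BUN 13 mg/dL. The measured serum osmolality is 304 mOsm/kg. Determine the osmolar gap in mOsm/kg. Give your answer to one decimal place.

24.5 mOsm/kg

Calculated osmolality = 2·Na + glucose/18 + BUN/2.8
= 2·135 + 88/18 + 13/2.8
= 270 + 4.89 + 4.64
= 279.53 mOsm/kg ≈ 279.5 mOsm/kg
Osmolar gap = measured − calculated = 304 − 279.5 = 24.5 mOsm/kg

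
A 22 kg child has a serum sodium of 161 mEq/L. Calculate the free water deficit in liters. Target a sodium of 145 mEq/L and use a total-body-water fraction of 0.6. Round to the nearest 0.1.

TBW = 0.6 · 22 = 13.2 L
Free water deficit = TBW · (Na/145 − 1)
= 13.2 · (161/145 − 1)
= 13.2 · 0.1103
= 1.46 L

1.5 L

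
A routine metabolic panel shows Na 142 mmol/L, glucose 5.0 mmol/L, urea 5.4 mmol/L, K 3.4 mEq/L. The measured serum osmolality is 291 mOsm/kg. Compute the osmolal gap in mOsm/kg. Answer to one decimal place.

Calculated osmolality = 2·Na + glucose + urea
= 2·142 + 5 + 5.4
= 284 + 5 + 5.40
= 294.4 mOsm/kg ≈ 294.4 mOsm/kg
Osmolar gap = measured − calculated = 291 − 294.4 = -3.4 mOsm/kg

-3.4 mOsm/kg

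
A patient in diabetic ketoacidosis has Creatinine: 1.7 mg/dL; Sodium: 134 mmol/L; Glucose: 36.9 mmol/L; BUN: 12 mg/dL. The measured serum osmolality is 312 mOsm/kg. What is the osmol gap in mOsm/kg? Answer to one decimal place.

2.8 mOsm/kg

Calculated osmolality = 2·Na + glucose + BUN/2.8
= 2·134 + 36.9 + 12/2.8
= 268 + 36.90 + 4.29
= 309.19 mOsm/kg ≈ 309.2 mOsm/kg
Osmolar gap = measured − calculated = 312 − 309.2 = 2.8 mOsm/kg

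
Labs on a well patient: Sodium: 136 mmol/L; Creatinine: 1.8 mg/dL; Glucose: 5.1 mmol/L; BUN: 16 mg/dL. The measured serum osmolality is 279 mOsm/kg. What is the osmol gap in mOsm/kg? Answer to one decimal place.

-3.8 mOsm/kg

Calculated osmolality = 2·Na + glucose + BUN/2.8
= 2·136 + 5.1 + 16/2.8
= 272 + 5.10 + 5.71
= 282.81 mOsm/kg ≈ 282.8 mOsm/kg
Osmolar gap = measured − calculated = 279 − 282.8 = -3.8 mOsm/kg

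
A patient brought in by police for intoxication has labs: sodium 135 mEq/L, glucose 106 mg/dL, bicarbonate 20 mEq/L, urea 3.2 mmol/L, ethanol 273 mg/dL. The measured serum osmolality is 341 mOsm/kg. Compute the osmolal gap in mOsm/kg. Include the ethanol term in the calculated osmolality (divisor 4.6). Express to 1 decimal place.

Calculated osmolality = 2·Na + glucose/18 + urea + ethanol/4.6
= 2·135 + 106/18 + 3.2 + 273/4.6
= 270 + 5.89 + 3.20 + 59.35
= 338.44 mOsm/kg ≈ 338.4 mOsm/kg
Osmolar gap = measured − calculated = 341 − 338.4 = 2.6 mOsm/kg

2.6 mOsm/kg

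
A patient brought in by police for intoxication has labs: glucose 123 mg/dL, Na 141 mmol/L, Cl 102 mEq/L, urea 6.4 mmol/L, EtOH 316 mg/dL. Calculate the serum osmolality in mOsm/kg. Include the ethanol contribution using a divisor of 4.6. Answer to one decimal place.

363.9 mOsm/kg

Calculated osmolality = 2·Na + glucose/18 + urea + ethanol/4.6
= 2·141 + 123/18 + 6.4 + 316/4.6
= 282 + 6.83 + 6.40 + 68.70
= 363.93 mOsm/kg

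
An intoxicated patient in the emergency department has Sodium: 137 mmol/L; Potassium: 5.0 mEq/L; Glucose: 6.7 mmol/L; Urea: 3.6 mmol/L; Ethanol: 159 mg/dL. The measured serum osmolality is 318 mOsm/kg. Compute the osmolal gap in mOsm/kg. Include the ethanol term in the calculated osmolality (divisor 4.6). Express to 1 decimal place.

Calculated osmolality = 2·Na + glucose + urea + ethanol/4.6
= 2·137 + 6.7 + 3.6 + 159/4.6
= 274 + 6.70 + 3.60 + 34.57
= 318.87 mOsm/kg ≈ 318.9 mOsm/kg
Osmolar gap = measured − calculated = 318 − 318.9 = -0.9 mOsm/kg

-0.9 mOsm/kg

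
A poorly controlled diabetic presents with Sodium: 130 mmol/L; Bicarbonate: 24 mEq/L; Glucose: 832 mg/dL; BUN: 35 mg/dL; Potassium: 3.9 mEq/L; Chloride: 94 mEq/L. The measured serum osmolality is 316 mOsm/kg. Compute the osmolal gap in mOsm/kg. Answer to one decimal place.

-2.7 mOsm/kg

Calculated osmolality = 2·Na + glucose/18 + BUN/2.8
= 2·130 + 832/18 + 35/2.8
= 260 + 46.22 + 12.50
= 318.72 mOsm/kg ≈ 318.7 mOsm/kg
Osmolar gap = measured − calculated = 316 − 318.7 = -2.7 mOsm/kg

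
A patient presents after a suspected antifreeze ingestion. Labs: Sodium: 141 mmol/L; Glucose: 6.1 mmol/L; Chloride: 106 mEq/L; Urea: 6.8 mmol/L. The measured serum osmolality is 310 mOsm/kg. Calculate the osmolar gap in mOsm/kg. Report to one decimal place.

15.1 mOsm/kg

Calculated osmolality = 2·Na + glucose + urea
= 2·141 + 6.1 + 6.8
= 282 + 6.10 + 6.80
= 294.9 mOsm/kg ≈ 294.9 mOsm/kg
Osmolar gap = measured − calculated = 310 − 294.9 = 15.1 mOsm/kg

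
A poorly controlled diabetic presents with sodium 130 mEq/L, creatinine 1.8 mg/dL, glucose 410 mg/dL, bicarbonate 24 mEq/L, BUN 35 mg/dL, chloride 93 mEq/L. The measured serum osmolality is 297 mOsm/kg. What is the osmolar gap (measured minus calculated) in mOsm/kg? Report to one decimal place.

1.7 mOsm/kg

Calculated osmolality = 2·Na + glucose/18 + BUN/2.8
= 2·130 + 410/18 + 35/2.8
= 260 + 22.78 + 12.50
= 295.28 mOsm/kg ≈ 295.3 mOsm/kg
Osmolar gap = measured − calculated = 297 − 295.3 = 1.7 mOsm/kg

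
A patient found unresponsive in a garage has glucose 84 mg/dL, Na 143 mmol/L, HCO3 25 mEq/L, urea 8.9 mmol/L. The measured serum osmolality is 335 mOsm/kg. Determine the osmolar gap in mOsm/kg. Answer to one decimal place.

35.4 mOsm/kg

Calculated osmolality = 2·Na + glucose/18 + urea
= 2·143 + 84/18 + 8.9
= 286 + 4.67 + 8.90
= 299.57 mOsm/kg ≈ 299.6 mOsm/kg
Osmolar gap = measured − calculated = 335 − 299.6 = 35.4 mOsm/kg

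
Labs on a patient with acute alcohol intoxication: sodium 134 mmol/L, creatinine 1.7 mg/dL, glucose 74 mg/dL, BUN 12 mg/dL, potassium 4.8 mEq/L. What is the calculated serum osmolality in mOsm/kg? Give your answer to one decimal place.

276.4 mOsm/kg

Calculated osmolality = 2·Na + glucose/18 + BUN/2.8
= 2·134 + 74/18 + 12/2.8
= 268 + 4.11 + 4.29
= 276.4 mOsm/kg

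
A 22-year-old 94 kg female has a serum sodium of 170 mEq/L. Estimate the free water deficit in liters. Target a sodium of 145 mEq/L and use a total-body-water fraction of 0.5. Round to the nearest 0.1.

TBW = 0.5 · 94 = 47 L
Free water deficit = TBW · (Na/145 − 1)
= 47 · (170/145 − 1)
= 47 · 0.1724
= 8.1 L

8.1 L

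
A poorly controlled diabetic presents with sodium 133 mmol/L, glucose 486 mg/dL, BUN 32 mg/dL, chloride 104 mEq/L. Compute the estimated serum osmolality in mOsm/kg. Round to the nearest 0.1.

Calculated osmolality = 2·Na + glucose/18 + BUN/2.8
= 2·133 + 486/18 + 32/2.8
= 266 + 27 + 11.43
= 304.43 mOsm/kg

304.4 mOsm/kg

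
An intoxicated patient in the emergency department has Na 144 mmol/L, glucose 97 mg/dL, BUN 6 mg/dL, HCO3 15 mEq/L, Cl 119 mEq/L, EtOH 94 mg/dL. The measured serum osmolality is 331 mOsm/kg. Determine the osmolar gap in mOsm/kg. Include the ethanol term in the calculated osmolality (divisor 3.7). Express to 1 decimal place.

Calculated osmolality = 2·Na + glucose/18 + BUN/2.8 + ethanol/3.7
= 2·144 + 97/18 + 6/2.8 + 94/3.7
= 288 + 5.39 + 2.14 + 25.41
= 320.94 mOsm/kg ≈ 320.9 mOsm/kg
Osmolar gap = measured − calculated = 331 − 320.9 = 10.1 mOsm/kg

10.1 mOsm/kg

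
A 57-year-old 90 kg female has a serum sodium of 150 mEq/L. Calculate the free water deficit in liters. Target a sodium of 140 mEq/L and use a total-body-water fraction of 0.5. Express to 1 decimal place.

TBW = 0.5 · 90 = 45 L
Free water deficit = TBW · (Na/140 − 1)
= 45 · (150/140 − 1)
= 45 · 0.0714
= 3.21 L

3.2 L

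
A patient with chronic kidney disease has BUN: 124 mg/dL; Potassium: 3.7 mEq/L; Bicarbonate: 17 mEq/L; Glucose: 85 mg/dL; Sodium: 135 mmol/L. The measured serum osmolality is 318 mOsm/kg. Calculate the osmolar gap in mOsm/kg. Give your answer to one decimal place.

Calculated osmolality = 2·Na + glucose/18 + BUN/2.8
= 2·135 + 85/18 + 124/2.8
= 270 + 4.72 + 44.29
= 319.01 mOsm/kg ≈ 319.0 mOsm/kg
Osmolar gap = measured − calculated = 318 − 319.0 = -1.0 mOsm/kg

-1.0 mOsm/kg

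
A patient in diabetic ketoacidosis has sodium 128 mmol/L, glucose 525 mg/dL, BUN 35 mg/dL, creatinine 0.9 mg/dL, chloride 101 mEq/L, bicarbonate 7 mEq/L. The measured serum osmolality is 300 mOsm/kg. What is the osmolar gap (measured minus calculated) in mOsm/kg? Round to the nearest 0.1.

2.3 mOsm/kg

Calculated osmolality = 2·Na + glucose/18 + BUN/2.8
= 2·128 + 525/18 + 35/2.8
= 256 + 29.17 + 12.50
= 297.67 mOsm/kg ≈ 297.7 mOsm/kg
Osmolar gap = measured − calculated = 300 − 297.7 = 2.3 mOsm/kg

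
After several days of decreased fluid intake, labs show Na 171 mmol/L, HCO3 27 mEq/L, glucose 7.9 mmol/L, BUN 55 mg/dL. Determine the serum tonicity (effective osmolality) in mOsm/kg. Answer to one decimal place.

Effective osmolality excludes urea (freely permeant across cell membranes):
2·Na + glucose
= 2·171 + 7.9
= 342 + 7.9
= 349.9 mOsm/kg

349.9 mOsm/kg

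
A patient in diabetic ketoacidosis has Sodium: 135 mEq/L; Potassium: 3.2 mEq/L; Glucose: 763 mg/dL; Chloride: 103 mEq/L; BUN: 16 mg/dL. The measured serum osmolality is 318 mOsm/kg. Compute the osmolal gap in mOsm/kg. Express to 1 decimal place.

Calculated osmolality = 2·Na + glucose/18 + BUN/2.8
= 2·135 + 763/18 + 16/2.8
= 270 + 42.39 + 5.71
= 318.1 mOsm/kg ≈ 318.1 mOsm/kg
Osmolar gap = measured − calculated = 318 − 318.1 = -0.1 mOsm/kg

-0.1 mOsm/kg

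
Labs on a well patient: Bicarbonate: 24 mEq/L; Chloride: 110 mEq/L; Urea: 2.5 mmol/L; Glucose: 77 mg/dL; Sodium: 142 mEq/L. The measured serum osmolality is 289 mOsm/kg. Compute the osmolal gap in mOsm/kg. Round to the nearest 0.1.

Calculated osmolality = 2·Na + glucose/18 + urea
= 2·142 + 77/18 + 2.5
= 284 + 4.28 + 2.50
= 290.78 mOsm/kg ≈ 290.8 mOsm/kg
Osmolar gap = measured − calculated = 289 − 290.8 = -1.8 mOsm/kg

-1.8 mOsm/kg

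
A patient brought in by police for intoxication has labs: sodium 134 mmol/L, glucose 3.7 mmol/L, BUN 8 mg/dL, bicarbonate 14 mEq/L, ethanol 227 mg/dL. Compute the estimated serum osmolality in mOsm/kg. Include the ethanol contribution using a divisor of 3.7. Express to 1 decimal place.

Calculated osmolality = 2·Na + glucose + BUN/2.8 + ethanol/3.7
= 2·134 + 3.7 + 8/2.8 + 227/3.7
= 268 + 3.70 + 2.86 + 61.35
= 335.91 mOsm/kg

335.9 mOsm/kg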